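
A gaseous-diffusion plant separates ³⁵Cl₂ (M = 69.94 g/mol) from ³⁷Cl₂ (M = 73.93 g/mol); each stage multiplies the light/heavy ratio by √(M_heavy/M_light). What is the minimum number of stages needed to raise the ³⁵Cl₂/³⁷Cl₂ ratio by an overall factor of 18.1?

105

With α = √(73.93/69.94) per stage, ln α = ½ ln(1.05705) = 0.02774.
Need α^N ≥ 18.1 ⇒ N ≥ ln(18.1) / ln α = 2.896 / 0.02774 = 104.39.
Rounding up, N = 105 stages.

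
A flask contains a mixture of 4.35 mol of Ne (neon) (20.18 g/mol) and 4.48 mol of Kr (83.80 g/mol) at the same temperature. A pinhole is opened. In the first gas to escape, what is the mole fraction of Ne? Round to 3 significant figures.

0.664

Effusion rate of each component ∝ n_i/√M_i (partial pressure × 1/√M).
Mole fraction of Ne in the effusate = (n_Ne/√M_Ne) / (n_Ne/√M_Ne + n_Kr/√M_Kr)
= (4.35/√20.18) / (4.35/√20.18 + 4.48/√83.80) = 0.9683/(0.9683 + 0.4894) = 0.664.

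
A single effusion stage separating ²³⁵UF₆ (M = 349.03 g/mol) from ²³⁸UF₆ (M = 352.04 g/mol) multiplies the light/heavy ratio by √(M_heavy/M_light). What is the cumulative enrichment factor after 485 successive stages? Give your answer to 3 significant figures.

8.02

After 485 stages the ratio has grown by (√(352.04/349.03))^485 = (352.04/349.03)^(485/2).
= 1.00862^(485/2) = 8.02.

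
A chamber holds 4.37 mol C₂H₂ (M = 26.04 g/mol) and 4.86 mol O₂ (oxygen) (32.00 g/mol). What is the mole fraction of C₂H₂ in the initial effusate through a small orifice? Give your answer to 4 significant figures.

0.4992

Rate_i ∝ x_i/√M_i (Graham's law weighted by mole fraction), so the effusate composition follows n_i/√M_i.
Mole fraction of C₂H₂ in the effusate = (n_C₂H₂/√M_C₂H₂) / (n_C₂H₂/√M_C₂H₂ + n_O₂/√M_O₂)
= (4.37/√26.04) / (4.37/√26.04 + 4.86/√32.00) = 0.8564/(0.8564 + 0.8591) = 0.4992.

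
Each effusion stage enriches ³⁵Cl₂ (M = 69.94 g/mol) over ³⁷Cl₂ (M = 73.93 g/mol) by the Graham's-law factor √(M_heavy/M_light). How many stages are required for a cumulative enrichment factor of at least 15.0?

98

With α = √(73.93/69.94) per stage, ln α = ½ ln(1.05705) = 0.02774.
Need α^N ≥ 15.0 ⇒ N ≥ ln(15.0) / ln α = 2.708 / 0.02774 = 97.62.
So at least 98 stages are needed.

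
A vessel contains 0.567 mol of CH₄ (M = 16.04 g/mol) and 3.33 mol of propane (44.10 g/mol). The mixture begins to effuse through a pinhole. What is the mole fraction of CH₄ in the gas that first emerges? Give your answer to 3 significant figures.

Rate_i ∝ x_i/√M_i (Graham's law weighted by mole fraction), so the effusate composition follows n_i/√M_i.
So x_CH₄ in the escaping gas = (n_CH₄/√M_CH₄) / Σ(n_i/√M_i)
= (0.567/√16.04) / (0.567/√16.04 + 3.33/√44.10) = 0.1416/(0.1416 + 0.5014) = 0.220.

0.220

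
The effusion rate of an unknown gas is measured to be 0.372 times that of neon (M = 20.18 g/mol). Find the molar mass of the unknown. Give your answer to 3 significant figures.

146 g/mol

Since effusion rate ∝ 1/√M, rate_X/rate_Ne = √(M_Ne/M_X).
0.372 = √(20.18/M_X)
M_X = 20.18 / 0.372² = 20.18 / 0.1384 = 146 g/mol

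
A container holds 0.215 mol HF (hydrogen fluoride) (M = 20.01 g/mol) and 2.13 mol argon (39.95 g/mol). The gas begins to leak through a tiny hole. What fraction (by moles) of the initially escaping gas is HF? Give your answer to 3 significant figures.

Rate_i ∝ x_i/√M_i (Graham's law weighted by mole fraction), so the effusate composition follows n_i/√M_i.
x_HF(eff) = (n_HF/√M_HF) / (n_HF/√M_HF + n_Ar/√M_Ar)
= (0.215/√20.01) / (0.215/√20.01 + 2.13/√39.95) = 0.04806/(0.04806 + 0.3370) = 0.125.

0.125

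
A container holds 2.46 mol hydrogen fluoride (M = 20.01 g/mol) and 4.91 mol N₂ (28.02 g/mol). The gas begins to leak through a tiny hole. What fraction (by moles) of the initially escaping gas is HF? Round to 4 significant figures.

Rate_i ∝ x_i/√M_i (Graham's law weighted by mole fraction), so the effusate composition follows n_i/√M_i.
x_HF(eff) = (n_HF/√M_HF) / (n_HF/√M_HF + n_N₂/√M_N₂)
= (2.46/√20.01) / (2.46/√20.01 + 4.91/√28.02) = 0.5499/(0.5499 + 0.9276) = 0.3722.

0.3722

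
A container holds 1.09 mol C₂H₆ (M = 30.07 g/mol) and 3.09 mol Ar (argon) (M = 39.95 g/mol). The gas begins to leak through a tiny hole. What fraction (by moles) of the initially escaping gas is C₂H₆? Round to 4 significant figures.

0.2891

Rate_i ∝ x_i/√M_i (Graham's law weighted by mole fraction), so the effusate composition follows n_i/√M_i.
Mole fraction of C₂H₆ in the effusate = (n_C₂H₆/√M_C₂H₆) / (n_C₂H₆/√M_C₂H₆ + n_Ar/√M_Ar)
= (1.09/√30.07) / (1.09/√30.07 + 3.09/√39.95) = 0.1988/(0.1988 + 0.4889) = 0.2891.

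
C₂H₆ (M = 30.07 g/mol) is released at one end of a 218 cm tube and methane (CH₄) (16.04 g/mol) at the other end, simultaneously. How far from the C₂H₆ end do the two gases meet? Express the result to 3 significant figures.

The fronts meet when d_C₂H₆ + d_CH₄ = L with d_C₂H₆/d_CH₄ = √(M_CH₄/M_C₂H₆) (Graham's law). Here √(M_CH₄/M_C₂H₆) = √(16.04/30.07) = 0.7304.
With d_C₂H₆ + d_CH₄ = 218 cm, d_CH₄ = 218/(1 + 0.7304) = 126.0 cm.
d_C₂H₆ = 218 − 126.0 = 92.0 cm.

92.0 cm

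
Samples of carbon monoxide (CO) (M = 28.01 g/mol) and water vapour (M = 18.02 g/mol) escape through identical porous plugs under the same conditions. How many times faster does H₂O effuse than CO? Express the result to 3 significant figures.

1.25

From Graham's law, rate_H₂O/rate_CO = √(M_CO/M_H₂O) = √(28.01/18.02) = √1.554 = 1.25.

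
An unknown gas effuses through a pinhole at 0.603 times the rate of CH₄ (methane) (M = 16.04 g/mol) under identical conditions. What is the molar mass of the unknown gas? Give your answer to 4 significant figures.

Since effusion rate ∝ 1/√M, rate_X/rate_CH₄ = √(M_CH₄/M_X).
0.603 = √(16.04/M_X)
M_X = 16.04 / 0.603² = 16.04 / 0.3636 = 44.11 g/mol

44.11 g/mol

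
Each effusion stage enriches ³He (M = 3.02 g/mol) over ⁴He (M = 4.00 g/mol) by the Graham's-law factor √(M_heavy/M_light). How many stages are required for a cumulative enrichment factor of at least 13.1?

19

Per stage α = (4.00/3.02)^(1/2) = 1.32450^0.5, giving ln α = 0.1405.
Need α^N ≥ 13.1 ⇒ N ≥ ln(13.1) / ln α = 2.573 / 0.1405 = 18.31.
So at least 19 stages are needed.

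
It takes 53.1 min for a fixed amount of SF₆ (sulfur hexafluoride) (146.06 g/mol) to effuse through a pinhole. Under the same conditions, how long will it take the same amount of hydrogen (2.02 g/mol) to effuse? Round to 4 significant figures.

6.245 min

Since effusion rate ∝ 1/√M, t_H₂/t_SF₆ = √(M_H₂/M_SF₆) = √(2.02/146.06) = √0.01383 = 0.1176.
So the time for H₂ is 53.1 × 0.1176 = 6.245 min.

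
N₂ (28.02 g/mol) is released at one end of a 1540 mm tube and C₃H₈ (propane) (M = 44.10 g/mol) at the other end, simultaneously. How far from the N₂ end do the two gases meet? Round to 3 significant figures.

857 mm

Graham's law gives d_N₂/d_C₃H₈ = rate_N₂/rate_C₃H₈ = √(M_C₃H₈/M_N₂) = √(44.10/28.02) = 1.255.
With d_N₂ + d_C₃H₈ = 1540 mm, d_C₃H₈ = 1540/(1 + 1.255) = 683.1 mm.
d_N₂ = 1540 − 683.1 = 857 mm.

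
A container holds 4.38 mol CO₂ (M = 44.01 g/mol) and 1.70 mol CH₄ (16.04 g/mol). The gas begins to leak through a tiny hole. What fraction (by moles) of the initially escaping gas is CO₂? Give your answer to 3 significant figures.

0.609

Effusion rate of each component ∝ n_i/√M_i (partial pressure × 1/√M).
Mole fraction of CO₂ in the effusate = (n_CO₂/√M_CO₂) / (n_CO₂/√M_CO₂ + n_CH₄/√M_CH₄)
= (4.38/√44.01) / (4.38/√44.01 + 1.70/√16.04) = 0.6602/(0.6602 + 0.4245) = 0.609.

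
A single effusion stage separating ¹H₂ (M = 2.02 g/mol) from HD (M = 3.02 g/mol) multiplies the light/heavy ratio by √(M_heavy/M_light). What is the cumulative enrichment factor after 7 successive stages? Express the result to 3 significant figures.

4.09

After 7 stages the ratio has grown by (√(3.02/2.02))^7 = (3.02/2.02)^(7/2).
= 1.49505^(7/2) = 4.09.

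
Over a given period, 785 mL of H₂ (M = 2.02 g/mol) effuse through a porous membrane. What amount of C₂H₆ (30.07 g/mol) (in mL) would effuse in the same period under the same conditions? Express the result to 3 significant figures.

203 mL

From Graham's law, rate_C₂H₆/rate_H₂ = √(M_H₂/M_C₂H₆) = √(2.02/30.07) = √0.06718 = 0.2592.
So the volume for C₂H₆ is 785 × 0.2592 = 203 mL.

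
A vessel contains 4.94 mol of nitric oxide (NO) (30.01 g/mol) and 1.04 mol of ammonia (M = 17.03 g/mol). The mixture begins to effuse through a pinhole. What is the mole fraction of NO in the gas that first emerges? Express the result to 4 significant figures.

Each component's effusion rate ∝ (its partial pressure)·(1/√M) ∝ n_i/√M_i.
So x_NO in the escaping gas = (n_NO/√M_NO) / Σ(n_i/√M_i)
= (4.94/√30.01) / (4.94/√30.01 + 1.04/√17.03) = 0.9018/(0.9018 + 0.2520) = 0.7816.

0.7816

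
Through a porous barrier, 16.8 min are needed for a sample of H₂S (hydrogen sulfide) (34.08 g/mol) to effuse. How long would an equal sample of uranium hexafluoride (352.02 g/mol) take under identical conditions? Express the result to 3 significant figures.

54.0 min

Graham's law gives t_UF₆/t_H₂S = √(M_UF₆/M_H₂S) = √(352.02/34.08) = √10.33 = 3.214.
So the time for UF₆ is 16.8 × 3.214 = 54.0 min.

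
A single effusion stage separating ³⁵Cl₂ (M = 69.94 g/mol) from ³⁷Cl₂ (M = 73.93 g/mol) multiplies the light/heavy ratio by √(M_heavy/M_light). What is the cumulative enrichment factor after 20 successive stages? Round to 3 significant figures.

1.74

Each stage multiplies the ratio by α = √(73.93/69.94), so after 20 stages the overall factor is α^20 = (73.93/69.94)^(20/2).
= 1.05705^10 = 1.74.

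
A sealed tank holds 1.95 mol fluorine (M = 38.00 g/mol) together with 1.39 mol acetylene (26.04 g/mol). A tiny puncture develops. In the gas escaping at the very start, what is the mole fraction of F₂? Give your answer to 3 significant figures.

Effusion rate of each component ∝ n_i/√M_i (partial pressure × 1/√M).
Mole fraction of F₂ in the effusate = (n_F₂/√M_F₂) / (n_F₂/√M_F₂ + n_C₂H₂/√M_C₂H₂)
= (1.95/√38.00) / (1.95/√38.00 + 1.39/√26.04) = 0.3163/(0.3163 + 0.2724) = 0.537.

0.537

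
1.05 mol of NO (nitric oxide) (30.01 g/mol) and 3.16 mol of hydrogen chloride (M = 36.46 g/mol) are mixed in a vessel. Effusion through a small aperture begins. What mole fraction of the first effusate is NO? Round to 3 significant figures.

The effusion rate of species i is ∝ p_i/√M_i ∝ n_i/√M_i.
x_NO(eff) = (n_NO/√M_NO) / (n_NO/√M_NO + n_HCl/√M_HCl)
= (1.05/√30.01) / (1.05/√30.01 + 3.16/√36.46) = 0.1917/(0.1917 + 0.5233) = 0.268.

0.268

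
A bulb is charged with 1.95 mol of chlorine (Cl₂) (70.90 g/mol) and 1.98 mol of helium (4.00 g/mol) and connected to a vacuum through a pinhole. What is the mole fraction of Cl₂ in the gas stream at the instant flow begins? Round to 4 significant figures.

0.1896

Effusion rate of each component ∝ n_i/√M_i (partial pressure × 1/√M).
x_Cl₂(eff) = (n_Cl₂/√M_Cl₂) / (n_Cl₂/√M_Cl₂ + n_He/√M_He)
= (1.95/√70.90) / (1.95/√70.90 + 1.98/√4.00) = 0.2316/(0.2316 + 0.9900) = 0.1896.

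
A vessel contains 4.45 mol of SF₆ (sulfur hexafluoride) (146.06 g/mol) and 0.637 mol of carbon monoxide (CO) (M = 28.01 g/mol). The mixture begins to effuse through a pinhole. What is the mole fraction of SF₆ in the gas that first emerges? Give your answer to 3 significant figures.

0.754

Rate_i ∝ x_i/√M_i (Graham's law weighted by mole fraction), so the effusate composition follows n_i/√M_i.
Mole fraction of SF₆ in the effusate = (n_SF₆/√M_SF₆) / (n_SF₆/√M_SF₆ + n_CO/√M_CO)
= (4.45/√146.06) / (4.45/√146.06 + 0.637/√28.01) = 0.3682/(0.3682 + 0.1204) = 0.754.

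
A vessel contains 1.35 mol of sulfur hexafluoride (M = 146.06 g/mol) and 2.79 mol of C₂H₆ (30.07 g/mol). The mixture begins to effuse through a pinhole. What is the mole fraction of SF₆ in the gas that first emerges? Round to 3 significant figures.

0.180

Effusion rate of each component ∝ n_i/√M_i (partial pressure × 1/√M).
So x_SF₆ in the escaping gas = (n_SF₆/√M_SF₆) / Σ(n_i/√M_i)
= (1.35/√146.06) / (1.35/√146.06 + 2.79/√30.07) = 0.1117/(0.1117 + 0.5088) = 0.180.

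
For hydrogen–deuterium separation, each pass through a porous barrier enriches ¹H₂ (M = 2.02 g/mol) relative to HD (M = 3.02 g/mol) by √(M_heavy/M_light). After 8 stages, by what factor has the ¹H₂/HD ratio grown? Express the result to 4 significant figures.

4.996

The single-stage factor is √(M_heavy/M_light), so 8 stages give [√(3.02/2.02)]^8 = (3.02/2.02)^(8/2).
= 1.49505^4 = 4.996.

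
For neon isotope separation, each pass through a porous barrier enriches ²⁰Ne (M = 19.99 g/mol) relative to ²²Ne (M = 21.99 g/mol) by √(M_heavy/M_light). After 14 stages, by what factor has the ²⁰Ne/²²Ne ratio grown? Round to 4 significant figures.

After 14 stages the ratio has grown by (√(21.99/19.99))^14 = (21.99/19.99)^(14/2).
= 1.10005^7 = 1.949.

1.949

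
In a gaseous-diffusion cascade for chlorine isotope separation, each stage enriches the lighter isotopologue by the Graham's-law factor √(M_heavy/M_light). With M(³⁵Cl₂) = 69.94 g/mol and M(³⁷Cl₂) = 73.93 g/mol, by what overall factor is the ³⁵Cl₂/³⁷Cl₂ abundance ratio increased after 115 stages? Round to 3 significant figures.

24.3

Overall factor = α^115 with α = √(73.93/69.94), i.e. (73.93/69.94)^(115/2).
= 1.05705^(115/2) = 24.3.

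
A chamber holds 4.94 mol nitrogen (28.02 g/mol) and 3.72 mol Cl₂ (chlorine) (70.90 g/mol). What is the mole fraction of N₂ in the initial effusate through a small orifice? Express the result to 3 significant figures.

The effusion rate of species i is ∝ p_i/√M_i ∝ n_i/√M_i.
x_N₂(eff) = (n_N₂/√M_N₂) / (n_N₂/√M_N₂ + n_Cl₂/√M_Cl₂)
= (4.94/√28.02) / (4.94/√28.02 + 3.72/√70.90) = 0.9332/(0.9332 + 0.4418) = 0.679.

0.679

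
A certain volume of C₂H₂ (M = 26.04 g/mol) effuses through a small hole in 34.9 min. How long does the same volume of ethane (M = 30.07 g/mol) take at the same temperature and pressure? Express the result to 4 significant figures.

37.50 min

Using Graham's law: t_C₂H₆/t_C₂H₂ = √(M_C₂H₆/M_C₂H₂) = √(30.07/26.04) = √1.155 = 1.075.
So the time for C₂H₆ is 34.9 × 1.075 = 37.50 min.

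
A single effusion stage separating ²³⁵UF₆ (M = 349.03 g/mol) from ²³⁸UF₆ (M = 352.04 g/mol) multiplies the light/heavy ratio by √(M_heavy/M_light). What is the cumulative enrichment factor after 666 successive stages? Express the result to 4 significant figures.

17.45

Each stage multiplies the ratio by α = √(352.04/349.03), so after 666 stages the overall factor is α^666 = (352.04/349.03)^(666/2).
= 1.00862^333 = 17.45.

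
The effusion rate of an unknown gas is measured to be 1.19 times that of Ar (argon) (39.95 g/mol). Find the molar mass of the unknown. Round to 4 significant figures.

28.21 g/mol

From Graham's law, rate_X/rate_Ar = √(M_Ar/M_X).
1.19 = √(39.95/M_X)
M_X = 39.95 / 1.19² = 39.95 / 1.416 = 28.21 g/mol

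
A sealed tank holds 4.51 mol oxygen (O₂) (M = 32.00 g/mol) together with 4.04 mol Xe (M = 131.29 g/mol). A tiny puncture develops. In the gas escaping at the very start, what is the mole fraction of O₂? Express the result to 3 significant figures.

0.693

Rate_i ∝ x_i/√M_i (Graham's law weighted by mole fraction), so the effusate composition follows n_i/√M_i.
Mole fraction of O₂ in the effusate = (n_O₂/√M_O₂) / (n_O₂/√M_O₂ + n_Xe/√M_Xe)
= (4.51/√32.00) / (4.51/√32.00 + 4.04/√131.29) = 0.7973/(0.7973 + 0.3526) = 0.693.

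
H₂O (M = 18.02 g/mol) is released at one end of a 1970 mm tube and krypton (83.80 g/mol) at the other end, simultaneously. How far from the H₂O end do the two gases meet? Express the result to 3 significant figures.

1350 mm

Graham's law gives d_H₂O/d_Kr = rate_H₂O/rate_Kr = √(M_Kr/M_H₂O) = √(83.80/18.02) = 2.156.
With d_H₂O + d_Kr = 1970 mm, d_Kr = 1970/(1 + 2.156) = 624.1 mm.
d_H₂O = 1970 − 624.1 = 1350 mm.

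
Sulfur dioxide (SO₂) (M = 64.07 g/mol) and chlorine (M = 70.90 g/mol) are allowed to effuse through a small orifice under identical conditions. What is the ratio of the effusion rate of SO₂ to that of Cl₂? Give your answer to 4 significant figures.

From Graham's law, rate_SO₂/rate_Cl₂ = √(M_Cl₂/M_SO₂) = √(70.90/64.07) = √1.107 = 1.052.

1.052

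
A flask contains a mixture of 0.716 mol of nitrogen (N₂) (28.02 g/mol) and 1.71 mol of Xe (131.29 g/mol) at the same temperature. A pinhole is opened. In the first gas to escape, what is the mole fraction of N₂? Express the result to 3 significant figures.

0.475

Rate_i ∝ x_i/√M_i (Graham's law weighted by mole fraction), so the effusate composition follows n_i/√M_i.
So x_N₂ in the escaping gas = (n_N₂/√M_N₂) / Σ(n_i/√M_i)
= (0.716/√28.02) / (0.716/√28.02 + 1.71/√131.29) = 0.1353/(0.1353 + 0.1492) = 0.475.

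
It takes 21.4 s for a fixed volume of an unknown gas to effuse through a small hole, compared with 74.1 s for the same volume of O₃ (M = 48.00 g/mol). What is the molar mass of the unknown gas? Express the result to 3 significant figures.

4.00 g/mol

Graham's law gives t_X/t_O₃ = √(M_X/M_O₃).
21.4/74.1 = 0.2888 = √(M_X/48.00)
M_X = 48.00 × 0.2888² = 48.00 × 0.08340 = 4.00 g/mol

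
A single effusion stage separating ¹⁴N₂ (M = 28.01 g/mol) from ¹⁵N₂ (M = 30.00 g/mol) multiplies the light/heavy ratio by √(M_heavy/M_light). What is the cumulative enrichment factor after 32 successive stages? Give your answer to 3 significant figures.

3.00

The single-stage factor is √(M_heavy/M_light), so 32 stages give [√(30.00/28.01)]^32 = (30.00/28.01)^(32/2).
= 1.07105^16 = 3.00.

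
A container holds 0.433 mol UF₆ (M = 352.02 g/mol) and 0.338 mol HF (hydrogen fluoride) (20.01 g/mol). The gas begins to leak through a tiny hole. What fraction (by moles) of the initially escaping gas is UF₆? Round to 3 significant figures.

0.234

Effusion rate of each component ∝ n_i/√M_i (partial pressure × 1/√M).
Mole fraction of UF₆ in the effusate = (n_UF₆/√M_UF₆) / (n_UF₆/√M_UF₆ + n_HF/√M_HF)
= (0.433/√352.02) / (0.433/√352.02 + 0.338/√20.01) = 0.02308/(0.02308 + 0.07556) = 0.234.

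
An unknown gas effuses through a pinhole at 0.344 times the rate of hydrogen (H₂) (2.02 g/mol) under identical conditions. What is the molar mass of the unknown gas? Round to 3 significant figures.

From Graham's law, rate_X/rate_H₂ = √(M_H₂/M_X).
0.344 = √(2.02/M_X)
M_X = 2.02 / 0.344² = 2.02 / 0.1183 = 17.1 g/mol

17.1 g/mol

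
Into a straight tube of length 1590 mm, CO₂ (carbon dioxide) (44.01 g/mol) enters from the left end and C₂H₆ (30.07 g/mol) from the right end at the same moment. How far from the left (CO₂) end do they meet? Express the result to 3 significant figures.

In equal time, each gas travels a distance ∝ its rate ∝ 1/√M, so d_CO₂/d_C₂H₆ = √(M_C₂H₆/M_CO₂) = √(30.07/44.01) = 0.8266.
With d_CO₂ + d_C₂H₆ = 1590 mm, d_C₂H₆ = 1590/(1 + 0.8266) = 870.5 mm.
d_CO₂ = 1590 − 870.5 = 720 mm.

720 mm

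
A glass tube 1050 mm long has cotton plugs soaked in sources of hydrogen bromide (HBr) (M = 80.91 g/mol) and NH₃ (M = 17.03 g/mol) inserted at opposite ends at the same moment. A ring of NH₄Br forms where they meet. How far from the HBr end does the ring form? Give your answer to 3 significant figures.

330 mm

Graham's law gives d_HBr/d_NH₃ = rate_HBr/rate_NH₃ = √(M_NH₃/M_HBr) = √(17.03/80.91) = 0.4588.
With d_HBr + d_NH₃ = 1050 mm, d_NH₃ = 1050/(1 + 0.4588) = 719.8 mm.
d_HBr = 1050 − 719.8 = 330 mm.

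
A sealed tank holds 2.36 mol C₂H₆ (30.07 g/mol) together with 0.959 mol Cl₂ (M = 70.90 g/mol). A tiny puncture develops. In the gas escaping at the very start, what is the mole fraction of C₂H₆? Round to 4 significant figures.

0.7907

Effusion rate of each component ∝ n_i/√M_i (partial pressure × 1/√M).
So x_C₂H₆ in the escaping gas = (n_C₂H₆/√M_C₂H₆) / Σ(n_i/√M_i)
= (2.36/√30.07) / (2.36/√30.07 + 0.959/√70.90) = 0.4304/(0.4304 + 0.1139) = 0.7907.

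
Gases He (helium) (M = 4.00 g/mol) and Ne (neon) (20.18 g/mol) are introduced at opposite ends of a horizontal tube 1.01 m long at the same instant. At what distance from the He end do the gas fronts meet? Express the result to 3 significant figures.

In equal time, each gas travels a distance ∝ its rate ∝ 1/√M, so d_He/d_Ne = √(M_Ne/M_He) = √(20.18/4.00) = 2.246.
With d_He + d_Ne = 1.01 m, d_Ne = 1.01/(1 + 2.246) = 0.3111 m.
d_He = 1.01 − 0.3111 = 0.699 m.

0.699 m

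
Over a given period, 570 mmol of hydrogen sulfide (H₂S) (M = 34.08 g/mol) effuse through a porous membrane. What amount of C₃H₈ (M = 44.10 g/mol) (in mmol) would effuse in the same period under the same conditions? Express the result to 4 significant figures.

Since effusion rate ∝ 1/√M, rate_C₃H₈/rate_H₂S = √(M_H₂S/M_C₃H₈) = √(34.08/44.10) = √0.7728 = 0.8791.
So the amount for C₃H₈ is 570 × 0.8791 = 501.1 mmol.

501.1 mmol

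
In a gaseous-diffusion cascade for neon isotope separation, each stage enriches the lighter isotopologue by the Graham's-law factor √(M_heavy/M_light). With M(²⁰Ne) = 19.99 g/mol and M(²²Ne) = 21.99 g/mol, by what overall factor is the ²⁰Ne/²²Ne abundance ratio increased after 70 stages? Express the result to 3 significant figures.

28.1

Overall factor = α^70 with α = √(21.99/19.99), i.e. (21.99/19.99)^(70/2).
= 1.10005^35 = 28.1.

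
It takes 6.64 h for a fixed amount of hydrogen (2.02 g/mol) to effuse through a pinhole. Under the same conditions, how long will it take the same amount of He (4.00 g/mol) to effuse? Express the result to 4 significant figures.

Graham's law gives t_He/t_H₂ = √(M_He/M_H₂) = √(4.00/2.02) = √1.980 = 1.407.
So the time for He is 6.64 × 1.407 = 9.344 h.

9.344 h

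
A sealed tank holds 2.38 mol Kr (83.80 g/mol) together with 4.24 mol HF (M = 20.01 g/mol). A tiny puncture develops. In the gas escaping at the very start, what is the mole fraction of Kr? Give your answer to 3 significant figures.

Rate_i ∝ x_i/√M_i (Graham's law weighted by mole fraction), so the effusate composition follows n_i/√M_i.
So x_Kr in the escaping gas = (n_Kr/√M_Kr) / Σ(n_i/√M_i)
= (2.38/√83.80) / (2.38/√83.80 + 4.24/√20.01) = 0.2600/(0.2600 + 0.9479) = 0.215.

0.215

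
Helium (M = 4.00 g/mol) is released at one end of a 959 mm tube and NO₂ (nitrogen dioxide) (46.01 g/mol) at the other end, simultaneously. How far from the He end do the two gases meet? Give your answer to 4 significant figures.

740.6 mm

In equal time, each gas travels a distance ∝ its rate ∝ 1/√M, so d_He/d_NO₂ = √(M_NO₂/M_He) = √(46.01/4.00) = 3.392.
With d_He + d_NO₂ = 959 mm, d_NO₂ = 959/(1 + 3.392) = 218.4 mm.
d_He = 959 − 218.4 = 740.6 mm.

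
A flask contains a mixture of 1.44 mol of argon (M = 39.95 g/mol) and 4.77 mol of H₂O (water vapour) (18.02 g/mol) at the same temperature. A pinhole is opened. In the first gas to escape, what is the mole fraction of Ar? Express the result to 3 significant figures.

Each component's effusion rate ∝ (its partial pressure)·(1/√M) ∝ n_i/√M_i.
Mole fraction of Ar in the effusate = (n_Ar/√M_Ar) / (n_Ar/√M_Ar + n_H₂O/√M_H₂O)
= (1.44/√39.95) / (1.44/√39.95 + 4.77/√18.02) = 0.2278/(0.2278 + 1.124) = 0.169.

0.169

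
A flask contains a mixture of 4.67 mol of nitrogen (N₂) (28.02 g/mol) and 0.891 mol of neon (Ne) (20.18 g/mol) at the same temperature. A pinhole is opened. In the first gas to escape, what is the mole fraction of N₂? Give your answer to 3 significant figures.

0.816

The effusion rate of species i is ∝ p_i/√M_i ∝ n_i/√M_i.
So x_N₂ in the escaping gas = (n_N₂/√M_N₂) / Σ(n_i/√M_i)
= (4.67/√28.02) / (4.67/√28.02 + 0.891/√20.18) = 0.8822/(0.8822 + 0.1983) = 0.816.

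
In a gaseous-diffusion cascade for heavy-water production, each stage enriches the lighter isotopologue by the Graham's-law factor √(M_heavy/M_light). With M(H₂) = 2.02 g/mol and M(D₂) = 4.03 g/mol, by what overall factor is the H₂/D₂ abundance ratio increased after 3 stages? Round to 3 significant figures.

2.82

After 3 stages the ratio has grown by (√(4.03/2.02))^3 = (4.03/2.02)^(3/2).
= 1.99505^(3/2) = 2.82.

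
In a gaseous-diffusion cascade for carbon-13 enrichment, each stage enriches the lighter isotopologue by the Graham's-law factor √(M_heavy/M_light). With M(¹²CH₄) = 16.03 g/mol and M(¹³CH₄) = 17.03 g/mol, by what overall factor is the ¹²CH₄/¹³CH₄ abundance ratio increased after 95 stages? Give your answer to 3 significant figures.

Overall factor = α^95 with α = √(17.03/16.03), i.e. (17.03/16.03)^(95/2).
= 1.06238^(95/2) = 17.7.

17.7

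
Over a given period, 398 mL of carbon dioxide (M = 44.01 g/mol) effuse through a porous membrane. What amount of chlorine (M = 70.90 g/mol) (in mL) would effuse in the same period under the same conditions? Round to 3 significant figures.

314 mL

Using Graham's law: rate_Cl₂/rate_CO₂ = √(M_CO₂/M_Cl₂) = √(44.01/70.90) = √0.6207 = 0.7879.
So the volume for Cl₂ is 398 × 0.7879 = 314 mL.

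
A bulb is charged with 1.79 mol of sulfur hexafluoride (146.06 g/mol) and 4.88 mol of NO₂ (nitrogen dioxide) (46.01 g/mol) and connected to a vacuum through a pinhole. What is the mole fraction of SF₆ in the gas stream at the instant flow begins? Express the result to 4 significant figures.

Rate_i ∝ x_i/√M_i (Graham's law weighted by mole fraction), so the effusate composition follows n_i/√M_i.
x_SF₆(eff) = (n_SF₆/√M_SF₆) / (n_SF₆/√M_SF₆ + n_NO₂/√M_NO₂)
= (1.79/√146.06) / (1.79/√146.06 + 4.88/√46.01) = 0.1481/(0.1481 + 0.7194) = 0.1707.

0.1707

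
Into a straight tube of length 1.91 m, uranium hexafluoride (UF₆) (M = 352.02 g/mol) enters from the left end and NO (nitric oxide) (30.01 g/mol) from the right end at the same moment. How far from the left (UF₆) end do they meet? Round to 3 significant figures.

Graham's law gives d_UF₆/d_NO = rate_UF₆/rate_NO = √(M_NO/M_UF₆) = √(30.01/352.02) = 0.2920.
With d_UF₆ + d_NO = 1.91 m, d_NO = 1.91/(1 + 0.2920) = 1.478 m.
d_UF₆ = 1.91 − 1.478 = 0.432 m.

0.432 m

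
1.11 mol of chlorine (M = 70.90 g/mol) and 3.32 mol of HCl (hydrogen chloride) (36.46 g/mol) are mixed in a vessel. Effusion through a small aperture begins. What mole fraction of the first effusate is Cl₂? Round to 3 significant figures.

0.193

Each component's effusion rate ∝ (its partial pressure)·(1/√M) ∝ n_i/√M_i.
x_Cl₂(eff) = (n_Cl₂/√M_Cl₂) / (n_Cl₂/√M_Cl₂ + n_HCl/√M_HCl)
= (1.11/√70.90) / (1.11/√70.90 + 3.32/√36.46) = 0.1318/(0.1318 + 0.5498) = 0.193.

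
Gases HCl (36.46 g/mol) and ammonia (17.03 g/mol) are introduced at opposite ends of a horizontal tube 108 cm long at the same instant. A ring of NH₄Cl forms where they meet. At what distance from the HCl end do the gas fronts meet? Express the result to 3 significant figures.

Graham's law gives d_HCl/d_NH₃ = rate_HCl/rate_NH₃ = √(M_NH₃/M_HCl) = √(17.03/36.46) = 0.6834.
With d_HCl + d_NH₃ = 108 cm, d_NH₃ = 108/(1 + 0.6834) = 64.15 cm.
d_HCl = 108 − 64.15 = 43.8 cm.

43.8 cm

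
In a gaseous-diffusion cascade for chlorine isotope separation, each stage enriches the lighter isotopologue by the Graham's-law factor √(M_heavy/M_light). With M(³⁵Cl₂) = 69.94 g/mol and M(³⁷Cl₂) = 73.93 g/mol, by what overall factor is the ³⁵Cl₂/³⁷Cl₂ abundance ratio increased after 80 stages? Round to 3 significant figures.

The single-stage factor is √(M_heavy/M_light), so 80 stages give [√(73.93/69.94)]^80 = (73.93/69.94)^(80/2).
= 1.05705^40 = 9.20.

9.20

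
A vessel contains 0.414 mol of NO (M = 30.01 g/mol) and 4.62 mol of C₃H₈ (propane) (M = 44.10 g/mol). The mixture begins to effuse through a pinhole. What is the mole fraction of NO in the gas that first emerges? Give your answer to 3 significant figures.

Each component's effusion rate ∝ (its partial pressure)·(1/√M) ∝ n_i/√M_i.
Mole fraction of NO in the effusate = (n_NO/√M_NO) / (n_NO/√M_NO + n_C₃H₈/√M_C₃H₈)
= (0.414/√30.01) / (0.414/√30.01 + 4.62/√44.10) = 0.07557/(0.07557 + 0.6957) = 0.0980.

0.0980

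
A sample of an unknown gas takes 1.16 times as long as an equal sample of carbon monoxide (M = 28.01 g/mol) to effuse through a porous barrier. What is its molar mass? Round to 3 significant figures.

Using Graham's law: t_X/t_CO = √(M_X/M_CO).
1.16 = √(M_X/28.01)
M_X = 28.01 × 1.16² = 28.01 × 1.346 = 37.7 g/mol

37.7 g/mol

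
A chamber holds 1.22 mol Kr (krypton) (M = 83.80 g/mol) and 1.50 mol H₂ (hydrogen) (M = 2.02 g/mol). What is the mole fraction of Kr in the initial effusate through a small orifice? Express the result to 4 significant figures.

Each component's effusion rate ∝ (its partial pressure)·(1/√M) ∝ n_i/√M_i.
x_Kr(eff) = (n_Kr/√M_Kr) / (n_Kr/√M_Kr + n_H₂/√M_H₂)
= (1.22/√83.80) / (1.22/√83.80 + 1.50/√2.02) = 0.1333/(0.1333 + 1.055) = 0.1121.

0.1121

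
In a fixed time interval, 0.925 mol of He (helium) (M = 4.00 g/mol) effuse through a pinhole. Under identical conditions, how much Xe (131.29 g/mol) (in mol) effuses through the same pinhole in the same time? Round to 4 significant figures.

Since effusion rate ∝ 1/√M, rate_Xe/rate_He = √(M_He/M_Xe) = √(4.00/131.29) = √0.03047 = 0.1745.
So the amount for Xe is 0.925 × 0.1745 = 0.1615 mol.

0.1615 mol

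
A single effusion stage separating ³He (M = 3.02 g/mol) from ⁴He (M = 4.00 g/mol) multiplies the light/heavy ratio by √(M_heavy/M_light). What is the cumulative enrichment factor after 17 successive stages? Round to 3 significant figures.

10.9

Each stage multiplies the ratio by α = √(4.00/3.02), so after 17 stages the overall factor is α^17 = (4.00/3.02)^(17/2).
= 1.32450^(17/2) = 10.9.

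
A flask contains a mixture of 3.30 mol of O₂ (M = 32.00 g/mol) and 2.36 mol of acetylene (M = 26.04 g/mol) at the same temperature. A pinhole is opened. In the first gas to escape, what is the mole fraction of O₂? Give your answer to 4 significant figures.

Each component's effusion rate ∝ (its partial pressure)·(1/√M) ∝ n_i/√M_i.
x_O₂(eff) = (n_O₂/√M_O₂) / (n_O₂/√M_O₂ + n_C₂H₂/√M_C₂H₂)
= (3.30/√32.00) / (3.30/√32.00 + 2.36/√26.04) = 0.5834/(0.5834 + 0.4625) = 0.5578.

0.5578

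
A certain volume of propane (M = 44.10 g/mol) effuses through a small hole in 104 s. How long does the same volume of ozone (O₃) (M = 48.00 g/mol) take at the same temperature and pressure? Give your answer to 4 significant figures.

108.5 s

Since effusion rate ∝ 1/√M, t_O₃/t_C₃H₈ = √(M_O₃/M_C₃H₈) = √(48.00/44.10) = √1.088 = 1.043.
So the time for O₃ is 104 × 1.043 = 108.5 s.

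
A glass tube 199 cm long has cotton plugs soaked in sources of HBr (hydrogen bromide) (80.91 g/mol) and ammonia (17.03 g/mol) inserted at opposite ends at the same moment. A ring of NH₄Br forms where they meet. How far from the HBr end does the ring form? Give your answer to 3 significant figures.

62.6 cm

The fronts meet when d_HBr + d_NH₃ = L with d_HBr/d_NH₃ = √(M_NH₃/M_HBr) (Graham's law). Here √(M_NH₃/M_HBr) = √(17.03/80.91) = 0.4588.
With d_HBr + d_NH₃ = 199 cm, d_NH₃ = 199/(1 + 0.4588) = 136.4 cm.
d_HBr = 199 − 136.4 = 62.6 cm.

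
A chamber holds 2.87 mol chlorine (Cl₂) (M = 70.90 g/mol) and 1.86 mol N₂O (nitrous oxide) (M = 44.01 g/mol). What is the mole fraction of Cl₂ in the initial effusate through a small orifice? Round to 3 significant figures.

Effusion rate of each component ∝ n_i/√M_i (partial pressure × 1/√M).
x_Cl₂(eff) = (n_Cl₂/√M_Cl₂) / (n_Cl₂/√M_Cl₂ + n_N₂O/√M_N₂O)
= (2.87/√70.90) / (2.87/√70.90 + 1.86/√44.01) = 0.3408/(0.3408 + 0.2804) = 0.549.

0.549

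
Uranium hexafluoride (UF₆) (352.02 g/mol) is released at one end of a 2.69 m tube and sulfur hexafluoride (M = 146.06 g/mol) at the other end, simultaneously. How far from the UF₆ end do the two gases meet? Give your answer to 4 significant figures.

In equal time, each gas travels a distance ∝ its rate ∝ 1/√M, so d_UF₆/d_SF₆ = √(M_SF₆/M_UF₆) = √(146.06/352.02) = 0.6441.
With d_UF₆ + d_SF₆ = 2.69 m, d_SF₆ = 2.69/(1 + 0.6441) = 1.636 m.
d_UF₆ = 2.69 − 1.636 = 1.054 m.

1.054 m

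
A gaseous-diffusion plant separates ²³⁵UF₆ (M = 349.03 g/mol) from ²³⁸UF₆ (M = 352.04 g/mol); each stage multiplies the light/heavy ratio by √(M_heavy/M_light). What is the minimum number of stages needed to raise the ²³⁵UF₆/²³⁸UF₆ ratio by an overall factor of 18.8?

684

With α = √(352.04/349.03) per stage, ln α = ½ ln(1.00862) = 0.004293.
Need α^N ≥ 18.8 ⇒ N ≥ ln(18.8) / ln α = 2.934 / 0.004293 = 683.33.
So at least 684 stages are needed.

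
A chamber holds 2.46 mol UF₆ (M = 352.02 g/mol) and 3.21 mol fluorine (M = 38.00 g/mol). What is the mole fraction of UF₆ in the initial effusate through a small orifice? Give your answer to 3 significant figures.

The effusion rate of species i is ∝ p_i/√M_i ∝ n_i/√M_i.
So x_UF₆ in the escaping gas = (n_UF₆/√M_UF₆) / Σ(n_i/√M_i)
= (2.46/√352.02) / (2.46/√352.02 + 3.21/√38.00) = 0.1311/(0.1311 + 0.5207) = 0.201.

0.201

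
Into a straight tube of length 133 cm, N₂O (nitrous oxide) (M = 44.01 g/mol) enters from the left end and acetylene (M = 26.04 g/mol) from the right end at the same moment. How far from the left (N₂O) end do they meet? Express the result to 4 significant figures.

The fronts meet when d_N₂O + d_C₂H₂ = L with d_N₂O/d_C₂H₂ = √(M_C₂H₂/M_N₂O) (Graham's law). Here √(M_C₂H₂/M_N₂O) = √(26.04/44.01) = 0.7692.
With d_N₂O + d_C₂H₂ = 133 cm, d_C₂H₂ = 133/(1 + 0.7692) = 75.17 cm.
d_N₂O = 133 − 75.17 = 57.83 cm.

57.83 cm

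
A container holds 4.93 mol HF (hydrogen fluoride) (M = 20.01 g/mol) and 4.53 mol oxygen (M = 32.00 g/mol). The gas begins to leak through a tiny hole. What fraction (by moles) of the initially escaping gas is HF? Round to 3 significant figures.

0.579

Effusion rate of each component ∝ n_i/√M_i (partial pressure × 1/√M).
So x_HF in the escaping gas = (n_HF/√M_HF) / Σ(n_i/√M_i)
= (4.93/√20.01) / (4.93/√20.01 + 4.53/√32.00) = 1.102/(1.102 + 0.8008) = 0.579.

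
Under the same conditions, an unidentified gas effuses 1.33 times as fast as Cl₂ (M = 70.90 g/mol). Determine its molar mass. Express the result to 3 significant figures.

40.1 g/mol

From Graham's law, rate_X/rate_Cl₂ = √(M_Cl₂/M_X).
1.33 = √(70.90/M_X)
M_X = 70.90 / 1.33² = 70.90 / 1.769 = 40.1 g/mol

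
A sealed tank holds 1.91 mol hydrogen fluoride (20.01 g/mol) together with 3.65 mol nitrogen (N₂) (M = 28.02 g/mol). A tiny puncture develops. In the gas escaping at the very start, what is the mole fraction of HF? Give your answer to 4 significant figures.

0.3824

The effusion rate of species i is ∝ p_i/√M_i ∝ n_i/√M_i.
x_HF(eff) = (n_HF/√M_HF) / (n_HF/√M_HF + n_N₂/√M_N₂)
= (1.91/√20.01) / (1.91/√20.01 + 3.65/√28.02) = 0.4270/(0.4270 + 0.6895) = 0.3824.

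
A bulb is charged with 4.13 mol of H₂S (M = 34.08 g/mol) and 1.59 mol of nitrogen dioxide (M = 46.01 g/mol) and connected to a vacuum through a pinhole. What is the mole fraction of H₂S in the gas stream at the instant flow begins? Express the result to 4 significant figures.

0.7511

The effusion rate of species i is ∝ p_i/√M_i ∝ n_i/√M_i.
x_H₂S(eff) = (n_H₂S/√M_H₂S) / (n_H₂S/√M_H₂S + n_NO₂/√M_NO₂)
= (4.13/√34.08) / (4.13/√34.08 + 1.59/√46.01) = 0.7075/(0.7075 + 0.2344) = 0.7511.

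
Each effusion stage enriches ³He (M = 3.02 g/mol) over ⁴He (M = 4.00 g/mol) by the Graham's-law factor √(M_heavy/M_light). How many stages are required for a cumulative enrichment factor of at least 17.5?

Per stage α = (4.00/3.02)^(1/2) = 1.32450^0.5, giving ln α = 0.1405.
Need α^N ≥ 17.5 ⇒ N ≥ ln(17.5) / ln α = 2.862 / 0.1405 = 20.37.
Rounding up, N = 21 stages.

21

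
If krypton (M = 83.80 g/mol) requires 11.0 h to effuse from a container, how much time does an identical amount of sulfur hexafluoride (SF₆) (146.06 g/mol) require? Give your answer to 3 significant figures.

Since effusion rate ∝ 1/√M, t_SF₆/t_Kr = √(M_SF₆/M_Kr) = √(146.06/83.80) = √1.743 = 1.320.
So the time for SF₆ is 11.0 × 1.320 = 14.5 h.

14.5 h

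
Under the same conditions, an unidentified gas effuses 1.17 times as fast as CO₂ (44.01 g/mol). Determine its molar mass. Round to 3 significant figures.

32.1 g/mol

Graham's law gives rate_X/rate_CO₂ = √(M_CO₂/M_X).
1.17 = √(44.01/M_X)
M_X = 44.01 / 1.17² = 44.01 / 1.369 = 32.1 g/mol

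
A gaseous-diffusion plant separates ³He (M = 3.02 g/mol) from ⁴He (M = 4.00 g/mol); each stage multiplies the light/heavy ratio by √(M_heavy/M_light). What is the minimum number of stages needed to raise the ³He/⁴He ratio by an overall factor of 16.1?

Single-stage factor α = √(4.00/3.02), so ln α = ½ ln(1.32450) = 0.1405.
Need α^N ≥ 16.1 ⇒ N ≥ ln(16.1) / ln α = 2.779 / 0.1405 = 19.78.
Minimum whole number of stages: N = 20.

20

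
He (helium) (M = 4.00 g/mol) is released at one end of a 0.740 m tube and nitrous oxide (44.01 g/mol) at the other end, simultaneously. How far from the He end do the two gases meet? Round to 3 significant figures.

0.569 m

Distances travelled in equal time are proportional to diffusion rates, so d_He/d_N₂O = √(M_N₂O/M_He) = √(44.01/4.00) = 3.317.
With d_He + d_N₂O = 0.740 m, d_N₂O = 0.740/(1 + 3.317) = 0.1714 m.
d_He = 0.740 − 0.1714 = 0.569 m.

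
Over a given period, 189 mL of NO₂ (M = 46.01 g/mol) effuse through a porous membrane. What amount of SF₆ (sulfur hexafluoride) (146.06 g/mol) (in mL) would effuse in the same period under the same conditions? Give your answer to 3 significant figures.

106 mL

Since effusion rate ∝ 1/√M, rate_SF₆/rate_NO₂ = √(M_NO₂/M_SF₆) = √(46.01/146.06) = √0.3150 = 0.5613.
So the volume for SF₆ is 189 × 0.5613 = 106 mL.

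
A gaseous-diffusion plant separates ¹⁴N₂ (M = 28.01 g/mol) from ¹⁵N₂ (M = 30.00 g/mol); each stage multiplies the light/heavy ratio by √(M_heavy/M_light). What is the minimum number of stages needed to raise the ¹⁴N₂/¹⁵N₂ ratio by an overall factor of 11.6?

72

Single-stage factor α = √(30.00/28.01), so ln α = ½ ln(1.07105) = 0.03432.
Need α^N ≥ 11.6 ⇒ N ≥ ln(11.6) / ln α = 2.451 / 0.03432 = 71.42.
Minimum whole number of stages: N = 72.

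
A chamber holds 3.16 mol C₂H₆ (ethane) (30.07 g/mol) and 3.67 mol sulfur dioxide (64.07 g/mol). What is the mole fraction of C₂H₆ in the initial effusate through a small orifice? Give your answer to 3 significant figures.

0.557

Each component's effusion rate ∝ (its partial pressure)·(1/√M) ∝ n_i/√M_i.
x_C₂H₆(eff) = (n_C₂H₆/√M_C₂H₆) / (n_C₂H₆/√M_C₂H₆ + n_SO₂/√M_SO₂)
= (3.16/√30.07) / (3.16/√30.07 + 3.67/√64.07) = 0.5763/(0.5763 + 0.4585) = 0.557.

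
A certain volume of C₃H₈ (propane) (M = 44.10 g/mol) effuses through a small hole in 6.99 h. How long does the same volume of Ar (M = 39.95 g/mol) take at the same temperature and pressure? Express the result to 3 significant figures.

6.65 h

Graham's law gives t_Ar/t_C₃H₈ = √(M_Ar/M_C₃H₈) = √(39.95/44.10) = √0.9059 = 0.9518.
So the time for Ar is 6.99 × 0.9518 = 6.65 h.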